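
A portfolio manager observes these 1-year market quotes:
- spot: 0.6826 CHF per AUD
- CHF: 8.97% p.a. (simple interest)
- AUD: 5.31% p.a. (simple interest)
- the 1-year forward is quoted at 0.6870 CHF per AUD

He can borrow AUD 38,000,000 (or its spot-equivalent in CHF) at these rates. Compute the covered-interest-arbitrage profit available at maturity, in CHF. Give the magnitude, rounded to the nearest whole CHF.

CHF 773,282

T = 1 year.
Keep in AUD, deliver into the forward: 38,000,000·1.053100·0.6870 = CHF 27,492,228.60.
Swap to CHF now, deposit: 38,000,000·0.6826·1.089700 = CHF 28,265,510.36.
The quoted forward undervalues AUD, so borrow AUD, convert to CHF at spot, deposit the CHF at 8.97%, and buy AUD forward at 0.6870 to cover the loan.
Profit = 28,265,510.36 − 27,492,228.60 = CHF 773,282.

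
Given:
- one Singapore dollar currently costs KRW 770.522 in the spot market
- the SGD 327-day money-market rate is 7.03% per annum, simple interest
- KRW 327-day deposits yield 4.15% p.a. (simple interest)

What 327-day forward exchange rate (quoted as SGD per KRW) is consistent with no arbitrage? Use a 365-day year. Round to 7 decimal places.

T = 327/365 years.
Growth of 1 KRW over T: 1 + 0.0415×327/365 = 1.0371795.
SGD accumulates by 1 + 0.0703×327/365 = 1.0629811.
Forward (KRW per SGD) = 770.522 × 1.0371795 / 1.0629811 = 751.8192.
Invert for SGD per KRW: 1 / 751.8192 = 0.0013301.

0.0013301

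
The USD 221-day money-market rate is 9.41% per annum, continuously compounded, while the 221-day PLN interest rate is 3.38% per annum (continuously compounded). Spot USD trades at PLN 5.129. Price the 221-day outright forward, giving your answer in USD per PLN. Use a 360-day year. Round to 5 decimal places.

0.20232

T = 221/360 years.
PLN accumulates by e^(0.0338×221/360) = 1.0209662.
Growth of 1 USD over T: e^(0.0941×221/360) = 1.0594681.
CIP: F = S · (grow PLN)/(grow USD) = 5.129 × 1.0209662/1.0594681 = 4.942608 PLN per USD.
Invert for USD per PLN: 1 / 4.942608 = 0.20232.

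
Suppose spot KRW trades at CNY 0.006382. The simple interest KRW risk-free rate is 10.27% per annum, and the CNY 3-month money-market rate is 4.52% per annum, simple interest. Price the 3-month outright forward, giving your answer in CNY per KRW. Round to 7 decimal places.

T = 3/12 years.
Growth of 1 CNY over T: 1 + 0.0452×3/12 = 1.011300.
Growth of 1 KRW over T: 1 + 0.1027×3/12 = 1.025675.
Forward (CNY per KRW) = 0.006382 × 1.011300 / 1.025675 = 0.006292555.

0.0062926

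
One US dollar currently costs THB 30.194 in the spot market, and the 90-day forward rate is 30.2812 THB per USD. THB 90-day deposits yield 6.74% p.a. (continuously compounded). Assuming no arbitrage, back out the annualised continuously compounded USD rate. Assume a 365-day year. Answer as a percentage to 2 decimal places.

5.57%

T = 90/365 years.
CIP gives F = S · g_THB/g_USD, so g_THB/g_USD = 30.2812/30.194 = 1.0028880.
The THB side grows by e^(0.0674×90/365) = 1.016758.
So the USD growth factor = 1.0138301.
Take logs: ln 1.0138301 / (90/365) = 0.055704, so 5.57%.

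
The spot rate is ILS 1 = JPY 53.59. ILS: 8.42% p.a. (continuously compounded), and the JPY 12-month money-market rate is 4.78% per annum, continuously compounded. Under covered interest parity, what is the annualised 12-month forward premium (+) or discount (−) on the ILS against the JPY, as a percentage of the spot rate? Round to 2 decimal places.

T = 1 year.
No-arbitrage forward: 53.59 × 1.0489608 / 1.0878464 = 51.67440 JPY/ILS.
(F − S)/S ÷ T = (51.67440 − 53.59)/53.59/1 = -0.035745 → -3.57%.

-3.57%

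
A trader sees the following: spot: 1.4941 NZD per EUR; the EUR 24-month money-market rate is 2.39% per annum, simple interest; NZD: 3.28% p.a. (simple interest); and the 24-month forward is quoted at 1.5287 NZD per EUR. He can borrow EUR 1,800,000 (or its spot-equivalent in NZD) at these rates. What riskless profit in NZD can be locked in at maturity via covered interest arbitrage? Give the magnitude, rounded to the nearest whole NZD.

NZD 17,386

T = 2 years.
Invest the EUR and cover forward: 1,800,000 × 1.047800 × 1.5287 = NZD 2,883,189.35.
Convert at spot and invest in NZD: 1,800,000 × 1.4941 × 1.065600 = NZD 2,865,803.33.
The quoted forward overvalues EUR, so borrow NZD, buy EUR at spot, deposit the EUR at 2.39%, and sell the proceeds forward at 1.5287.
The gap between the two covered legs is NZD 17,386.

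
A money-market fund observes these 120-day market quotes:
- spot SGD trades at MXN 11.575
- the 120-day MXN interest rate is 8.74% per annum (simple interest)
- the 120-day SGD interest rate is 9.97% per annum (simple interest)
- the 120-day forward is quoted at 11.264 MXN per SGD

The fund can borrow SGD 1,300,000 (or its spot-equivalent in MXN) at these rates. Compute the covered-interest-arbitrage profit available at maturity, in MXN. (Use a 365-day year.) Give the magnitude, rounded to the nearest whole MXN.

MXN 356,703

T = 120/365 years.
Route A — deposit SGD, sell forward: 1,300,000 × 1.0327780822 × 11.264 = MXN 15,123,176.01.
Route B — convert at spot, deposit MXN: 1,300,000 × 11.575 × 1.0287342466 = MXN 15,479,878.58.
The quoted forward undervalues SGD, so borrow SGD, convert to MXN at spot, deposit the MXN at 8.74%, and buy SGD forward at 11.264 to cover the loan.
Arbitrage profit = |15,123,176.01 − 15,479,878.58| = MXN 356,703.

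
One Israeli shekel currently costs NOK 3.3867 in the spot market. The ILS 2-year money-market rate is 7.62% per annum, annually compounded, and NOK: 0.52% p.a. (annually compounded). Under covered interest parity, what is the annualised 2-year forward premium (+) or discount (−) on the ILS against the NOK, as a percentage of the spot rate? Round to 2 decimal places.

-6.38%

T = 2 years.
F = S · g_NOK/g_ILS = 3.3867 × 1.010427/1.1582064 = 2.9545797.
(F − S)/S ÷ T = (2.9545797 − 3.3867)/3.3867/2 = -0.063797 → -6.38%.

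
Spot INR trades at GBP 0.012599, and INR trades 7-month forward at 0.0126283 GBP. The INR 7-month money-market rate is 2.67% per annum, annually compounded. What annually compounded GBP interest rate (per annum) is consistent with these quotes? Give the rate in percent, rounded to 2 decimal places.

3.08%

T = 7/12 years.
CIP gives F = S · g_GBP/g_INR, so g_GBP/g_INR = 0.0126283/0.012599 = 1.0023256.
The INR side grows by (1 + 0.0267)^(7/12) = 1.0154894.
So the GBP growth factor = 1.017851.
Annualise: 1.017851^(12/7) − 1 = 0.030796 = 3.08%.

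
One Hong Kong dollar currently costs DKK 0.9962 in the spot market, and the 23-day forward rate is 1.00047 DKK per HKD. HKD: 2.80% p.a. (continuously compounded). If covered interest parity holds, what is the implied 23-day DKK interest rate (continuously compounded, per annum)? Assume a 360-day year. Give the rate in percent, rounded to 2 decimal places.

9.49%

T = 23/360 years.
F/S = 1.00047/0.9962 = 1.0042863 = (growth of DKK) / (growth of HKD).
The HKD side grows by e^(0.0280×23/360) = 1.0017905.
Hence g_DKK = 1.0060845.
Take logs: ln 1.0060845 / (23/360) = 0.094947, so 9.49%.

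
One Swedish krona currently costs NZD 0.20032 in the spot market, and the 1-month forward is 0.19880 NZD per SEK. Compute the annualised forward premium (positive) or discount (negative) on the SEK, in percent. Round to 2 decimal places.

-9.11%

T = 1/12 years.
SEK trades forward at -0.75879% vs spot over the period.
Annualise by dividing by T: -0.0075879 / (1/12) = -0.091055 → -9.11%.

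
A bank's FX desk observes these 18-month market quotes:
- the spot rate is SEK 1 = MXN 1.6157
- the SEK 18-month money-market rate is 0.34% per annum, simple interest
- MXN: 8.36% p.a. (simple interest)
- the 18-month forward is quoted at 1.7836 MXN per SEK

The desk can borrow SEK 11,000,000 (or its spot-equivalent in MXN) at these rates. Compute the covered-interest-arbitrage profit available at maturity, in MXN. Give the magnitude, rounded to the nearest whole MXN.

MXN 281,737

T = 18/12 years.
Route A — deposit SEK, sell forward: 11,000,000 × 1.005100 × 1.7836 = MXN 19,719,659.96.
Route B — convert at spot, deposit MXN: 11,000,000 × 1.6157 × 1.125400 = MXN 20,001,396.58.
The quoted forward undervalues SEK, so borrow SEK, convert to MXN at spot, deposit the MXN at 8.36%, and buy SEK forward at 1.7836 to cover the loan.
The gap between the two covered legs is MXN 281,737.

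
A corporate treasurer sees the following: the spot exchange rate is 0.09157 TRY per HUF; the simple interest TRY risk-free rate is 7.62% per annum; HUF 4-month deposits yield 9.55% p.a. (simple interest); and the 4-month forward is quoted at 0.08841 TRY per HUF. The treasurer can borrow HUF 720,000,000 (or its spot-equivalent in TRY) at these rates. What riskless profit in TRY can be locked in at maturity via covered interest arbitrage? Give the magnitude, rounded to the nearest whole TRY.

TRY 1,923,475

T = 4/12 years.
Invest the HUF and cover forward: 720,000,000 × 1.0318333333 × 0.08841 = TRY 65,681,557.20.
Convert at spot and invest in TRY: 720,000,000 × 0.09157 × 1.025400 = TRY 67,605,032.16.
The quoted forward undervalues HUF, so borrow HUF, convert to TRY at spot, deposit the TRY at 7.62%, and buy HUF forward at 0.08841 to cover the loan.
Profit = 67,605,032.16 − 65,681,557.20 = TRY 1,923,475.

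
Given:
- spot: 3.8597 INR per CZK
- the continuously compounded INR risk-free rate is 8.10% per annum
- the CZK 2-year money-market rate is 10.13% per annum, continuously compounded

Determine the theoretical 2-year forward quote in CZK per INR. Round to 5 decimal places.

0.26982

T = 2 years.
INR growth factor: e^(0.0810×2) = 1.1758602.
CZK accumulates by e^(0.1013×2) = 1.2245825.
So F = 3.8597 × 1.1758602 / 1.2245825 = 3.706135 (INR/CZK).
Invert for CZK per INR: 1 / 3.706135 = 0.26982.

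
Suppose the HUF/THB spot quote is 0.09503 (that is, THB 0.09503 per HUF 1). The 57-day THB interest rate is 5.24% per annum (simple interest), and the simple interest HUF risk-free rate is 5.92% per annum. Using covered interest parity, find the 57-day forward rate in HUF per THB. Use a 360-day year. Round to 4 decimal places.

10.5342

T = 57/360 years.
THB growth factor: 1 + 0.0524×57/360 = 1.00829667.
Growth of 1 HUF over T: 1 + 0.0592×57/360 = 1.00937333.
Forward (THB per HUF) = 0.09503 × 1.00829667 / 1.00937333 = 0.094928635.
Invert for HUF per THB: 1 / 0.094928635 = 10.5342.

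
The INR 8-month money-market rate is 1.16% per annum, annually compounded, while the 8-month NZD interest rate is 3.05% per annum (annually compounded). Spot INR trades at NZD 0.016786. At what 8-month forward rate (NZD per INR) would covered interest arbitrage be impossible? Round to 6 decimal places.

0.016994

T = 8/12 years.
NZD accumulates by (1 + 0.0305)^(8/12) = 1.0202313.
Growth of 1 INR over T: (1 + 0.0116)^(8/12) = 1.0077185.
Forward (NZD per INR) = 0.016786 × 1.0202313 / 1.0077185 = 0.01699443.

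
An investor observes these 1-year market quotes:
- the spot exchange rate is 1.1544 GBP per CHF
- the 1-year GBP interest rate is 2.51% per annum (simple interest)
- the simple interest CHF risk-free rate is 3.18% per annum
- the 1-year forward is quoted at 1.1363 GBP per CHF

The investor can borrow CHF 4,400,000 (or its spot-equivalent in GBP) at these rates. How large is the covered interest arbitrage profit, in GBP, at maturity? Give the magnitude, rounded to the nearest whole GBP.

GBP 48,141

T = 1 year.
Invest the CHF and cover forward: 4,400,000 × 1.031800 × 1.1363 = GBP 5,158,711.10.
Convert at spot and invest in GBP: 4,400,000 × 1.1544 × 1.025100 = GBP 5,206,851.94.
The quoted forward undervalues CHF, so borrow CHF, convert to GBP at spot, deposit the GBP at 2.51%, and buy CHF forward at 1.1363 to cover the loan.
Arbitrage profit = |5,158,711.10 − 5,206,851.94| = GBP 48,141.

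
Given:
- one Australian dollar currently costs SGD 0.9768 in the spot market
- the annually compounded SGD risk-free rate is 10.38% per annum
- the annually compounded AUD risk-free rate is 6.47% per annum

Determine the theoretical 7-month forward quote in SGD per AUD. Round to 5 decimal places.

T = 7/12 years.
Growth of 1 SGD over T: (1 + 0.1038)^(7/12) = 1.059301.
Growth of 1 AUD over T: (1 + 0.0647)^(7/12) = 1.0372479.
So F = 0.9768 × 1.059301 / 1.0372479 = 0.9975679 (SGD/AUD).

0.99757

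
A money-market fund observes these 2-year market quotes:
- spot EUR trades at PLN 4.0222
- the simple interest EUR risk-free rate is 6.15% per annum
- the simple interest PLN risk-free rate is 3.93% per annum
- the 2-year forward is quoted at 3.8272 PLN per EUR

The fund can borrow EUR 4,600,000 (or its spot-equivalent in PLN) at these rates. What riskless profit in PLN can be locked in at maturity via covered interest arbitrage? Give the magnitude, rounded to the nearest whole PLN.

PLN 185,837

T = 2 years.
Route A — deposit EUR, sell forward: 4,600,000 × 1.123000 × 3.8272 = PLN 19,770,549.76.
Route B — convert at spot, deposit PLN: 4,600,000 × 4.0222 × 1.078600 = PLN 19,956,386.63.
The quoted forward undervalues EUR, so borrow EUR, convert to PLN at spot, deposit the PLN at 3.93%, and buy EUR forward at 3.8272 to cover the loan.
The gap between the two covered legs is PLN 185,837.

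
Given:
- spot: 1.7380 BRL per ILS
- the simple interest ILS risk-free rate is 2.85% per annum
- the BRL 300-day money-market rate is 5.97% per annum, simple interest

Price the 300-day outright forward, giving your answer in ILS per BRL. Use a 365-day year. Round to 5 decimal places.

0.56131

T = 300/365 years.
BRL growth factor: 1 + 0.0597×300/365 = 1.0490685.
Growth of 1 ILS over T: 1 + 0.0285×300/365 = 1.0234247.
So F = 1.738 × 1.0490685 / 1.0234247 = 1.781549 (BRL/ILS).
Quoted the other way: 1/1.781549 = 0.56131 ILS per BRL.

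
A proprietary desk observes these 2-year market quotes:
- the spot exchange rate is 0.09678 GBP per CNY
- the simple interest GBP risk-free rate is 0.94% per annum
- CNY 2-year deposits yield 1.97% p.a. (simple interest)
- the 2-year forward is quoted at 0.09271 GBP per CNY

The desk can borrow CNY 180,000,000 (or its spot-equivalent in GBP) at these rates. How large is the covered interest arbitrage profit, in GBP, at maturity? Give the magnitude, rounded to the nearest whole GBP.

T = 2 years.
Invest the CNY and cover forward: 180,000,000 × 1.039400 × 0.09271 = GBP 17,345,299.32.
Convert at spot and invest in GBP: 180,000,000 × 0.09678 × 1.018800 = GBP 17,747,903.52.
The quoted forward undervalues CNY, so borrow CNY, convert to GBP at spot, deposit the GBP at 0.94%, and buy CNY forward at 0.09271 to cover the loan.
Profit = 17,747,903.52 − 17,345,299.32 = GBP 402,604.

GBP 402,604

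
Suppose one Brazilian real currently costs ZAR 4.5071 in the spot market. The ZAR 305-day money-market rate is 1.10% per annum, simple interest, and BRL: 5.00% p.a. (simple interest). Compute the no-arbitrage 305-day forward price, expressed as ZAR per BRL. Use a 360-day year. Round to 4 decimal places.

4.3642

T = 305/360 years.
ZAR accumulates by 1 + 0.0110×305/360 = 1.0093194.
BRL growth factor: 1 + 0.0500×305/360 = 1.0423611.
CIP: F = S · (grow ZAR)/(grow BRL) = 4.5071 × 1.0093194/1.0423611 = 4.364230 ZAR per BRL.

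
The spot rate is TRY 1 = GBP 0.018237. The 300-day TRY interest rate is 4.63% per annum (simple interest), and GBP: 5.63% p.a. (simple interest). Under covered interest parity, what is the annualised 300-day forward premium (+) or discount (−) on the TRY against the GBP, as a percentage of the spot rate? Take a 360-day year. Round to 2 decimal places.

T = 300/360 years.
No-arbitrage forward: 0.018237 × 1.0469167 / 1.0385833 = 0.018383330 GBP/TRY.
(F − S)/S ÷ T = (0.018383330 − 0.018237)/0.018237/(300/360) = 0.009629 → 0.96%.

+0.96%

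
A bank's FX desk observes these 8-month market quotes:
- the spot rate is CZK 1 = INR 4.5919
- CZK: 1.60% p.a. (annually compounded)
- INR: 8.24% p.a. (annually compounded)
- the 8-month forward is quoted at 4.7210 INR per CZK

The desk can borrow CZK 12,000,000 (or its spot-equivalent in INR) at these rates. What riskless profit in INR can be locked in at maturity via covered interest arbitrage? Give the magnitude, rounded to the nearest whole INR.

T = 8/12 years.
Invest the CZK and cover forward: 12,000,000 × 1.0106384226 × 4.7210 = INR 57,254,687.92.
Convert at spot and invest in INR: 12,000,000 × 4.5919 × 1.0542052849 = INR 58,089,662.97.
The quoted forward undervalues CZK, so borrow CZK, convert to INR at spot, deposit the INR at 8.24%, and buy CZK forward at 4.7210 to cover the loan.
Arbitrage profit = |57,254,687.92 − 58,089,662.97| = INR 834,975.

INR 834,975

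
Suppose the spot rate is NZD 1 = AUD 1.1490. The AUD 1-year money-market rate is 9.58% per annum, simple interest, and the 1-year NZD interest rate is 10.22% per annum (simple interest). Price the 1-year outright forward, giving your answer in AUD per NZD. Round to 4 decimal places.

T = 1 year.
AUD growth factor: 1 + 0.0958×1 = 1.095800.
Growth of 1 NZD over T: 1 + 0.1022×1 = 1.102200.
CIP: F = S · (grow AUD)/(grow NZD) = 1.149 × 1.095800/1.102200 = 1.142328 AUD per NZD.

1.1423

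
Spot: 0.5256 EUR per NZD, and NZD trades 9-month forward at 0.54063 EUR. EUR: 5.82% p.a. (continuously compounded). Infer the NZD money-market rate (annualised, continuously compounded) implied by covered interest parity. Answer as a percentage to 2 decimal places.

T = 9/12 years.
By CIP, F/S equals the EUR-to-NZD growth ratio: 0.54063/0.5256 = 1.0285959.
The EUR side grows by e^(0.0582×9/12) = 1.0446167.
So the NZD growth factor = 1.0155754.
r = ln(1.0155754)/(9/12) = 0.020607 → 2.06%.

2.06%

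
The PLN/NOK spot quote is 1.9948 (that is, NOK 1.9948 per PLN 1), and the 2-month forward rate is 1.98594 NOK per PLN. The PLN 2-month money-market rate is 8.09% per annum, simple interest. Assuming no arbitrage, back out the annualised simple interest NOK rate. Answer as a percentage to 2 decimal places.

T = 2/12 years.
By CIP, F/S equals the NOK-to-PLN growth ratio: 1.98594/1.9948 = 0.9955585.
The PLN side grows by 1 + 0.0809×2/12 = 1.0134833.
That pins the NOK growth at 1.0089819.
(1.0089819 − 1)/T = 0.053891, i.e. 5.39%.

5.39%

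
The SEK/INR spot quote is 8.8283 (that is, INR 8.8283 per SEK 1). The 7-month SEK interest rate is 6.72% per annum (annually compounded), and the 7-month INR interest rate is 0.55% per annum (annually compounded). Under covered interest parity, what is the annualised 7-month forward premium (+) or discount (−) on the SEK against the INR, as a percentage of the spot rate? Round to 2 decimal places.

T = 7/12 years.
No-arbitrage forward: 8.8283 × 1.0032047 / 1.0386679 = 8.5268757 INR/SEK.
(F − S)/S ÷ T = (8.5268757 − 8.8283)/8.8283/(7/12) = -0.058531 → -5.85%.

-5.85%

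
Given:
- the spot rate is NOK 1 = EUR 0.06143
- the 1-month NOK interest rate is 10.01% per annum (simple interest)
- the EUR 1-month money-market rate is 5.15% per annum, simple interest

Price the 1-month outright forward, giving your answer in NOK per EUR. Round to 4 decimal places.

T = 1/12 years.
EUR growth factor: 1 + 0.0515×1/12 = 1.00429167.
Growth of 1 NOK over T: 1 + 0.1001×1/12 = 1.00834167.
Forward (EUR per NOK) = 0.06143 × 1.00429167 / 1.00834167 = 0.061183267.
Quoted the other way: 1/0.061183267 = 16.3443 NOK per EUR.

16.3443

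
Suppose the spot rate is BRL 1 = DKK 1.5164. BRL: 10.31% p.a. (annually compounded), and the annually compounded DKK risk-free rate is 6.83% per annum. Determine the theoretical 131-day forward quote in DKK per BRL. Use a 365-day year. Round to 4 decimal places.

T = 131/365 years.
Growth of 1 DKK over T: (1 + 0.0683)^(131/365) = 1.0239957.
BRL growth factor: (1 + 0.1031)^(131/365) = 1.0358447.
Forward (DKK per BRL) = 1.5164 × 1.0239957 / 1.0358447 = 1.499054.

1.4991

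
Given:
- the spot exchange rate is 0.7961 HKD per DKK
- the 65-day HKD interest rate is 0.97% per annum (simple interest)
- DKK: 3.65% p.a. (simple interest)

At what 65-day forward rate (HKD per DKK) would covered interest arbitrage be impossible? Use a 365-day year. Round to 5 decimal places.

0.79233

T = 65/365 years.
HKD accumulates by 1 + 0.0097×65/365 = 1.0017274.
DKK accumulates by 1 + 0.0365×65/365 = 1.006500.
Forward (HKD per DKK) = 0.7961 × 1.0017274 / 1.006500 = 0.7923251.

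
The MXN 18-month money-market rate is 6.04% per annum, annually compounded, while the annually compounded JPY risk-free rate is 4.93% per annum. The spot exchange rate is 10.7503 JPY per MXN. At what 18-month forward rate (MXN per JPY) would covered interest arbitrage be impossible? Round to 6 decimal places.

T = 18/12 years.
JPY accumulates by (1 + 0.0493)^(18/12) = 1.0748541.
MXN growth factor: (1 + 0.0604)^(18/12) = 1.0919546.
CIP: F = S · (grow JPY)/(grow MXN) = 10.7503 × 1.0748541/1.0919546 = 10.58195 JPY per MXN.
Invert for MXN per JPY: 1 / 10.58195 = 0.094501.

0.094501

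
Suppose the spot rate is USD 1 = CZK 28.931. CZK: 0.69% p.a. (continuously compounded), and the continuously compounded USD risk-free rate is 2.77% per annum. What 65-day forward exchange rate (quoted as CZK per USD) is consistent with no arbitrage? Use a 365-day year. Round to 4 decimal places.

T = 65/365 years.
CZK growth factor: e^(0.0069×65/365) = 1.00122952.
Growth of 1 USD over T: e^(0.0277×65/365) = 1.00494506.
So F = 28.931 × 1.00122952 / 1.00494506 = 28.824035 (CZK/USD).

28.8240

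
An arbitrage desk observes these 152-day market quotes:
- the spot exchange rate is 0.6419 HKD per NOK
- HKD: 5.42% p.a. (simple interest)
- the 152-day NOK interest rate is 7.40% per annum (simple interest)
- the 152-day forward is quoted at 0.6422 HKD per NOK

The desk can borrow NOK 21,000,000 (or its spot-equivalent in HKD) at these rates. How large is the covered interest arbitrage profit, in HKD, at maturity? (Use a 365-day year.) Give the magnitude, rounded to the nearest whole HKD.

T = 152/365 years.
Invest the NOK and cover forward: 21,000,000 × 1.0308164384 × 0.6422 = HKD 13,901,796.65.
Convert at spot and invest in HKD: 21,000,000 × 0.6419 × 1.0225709589 = HKD 13,784,154.27.
The quoted forward overvalues NOK, so borrow HKD, buy NOK at spot, deposit the NOK at 7.40%, and sell the proceeds forward at 0.6422.
Arbitrage profit = |13,901,796.65 − 13,784,154.27| = HKD 117,642.

HKD 117,642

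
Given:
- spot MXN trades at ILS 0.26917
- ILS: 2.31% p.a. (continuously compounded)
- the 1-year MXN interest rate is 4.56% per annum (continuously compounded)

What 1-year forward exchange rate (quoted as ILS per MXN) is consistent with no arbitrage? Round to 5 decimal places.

T = 1 year.
Growth of 1 ILS over T: e^(0.0231×1) = 1.0233689.
MXN accumulates by e^(0.0456×1) = 1.0466557.
CIP: F = S · (grow ILS)/(grow MXN) = 0.26917 × 1.0233689/1.0466557 = 0.2631813 ILS per MXN.

0.26318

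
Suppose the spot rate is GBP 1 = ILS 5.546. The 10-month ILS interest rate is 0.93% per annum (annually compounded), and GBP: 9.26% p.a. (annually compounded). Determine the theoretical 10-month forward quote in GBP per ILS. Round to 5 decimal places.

T = 10/12 years.
ILS growth factor: (1 + 0.0093)^(10/12) = 1.007744.
GBP accumulates by (1 + 0.0926)^(10/12) = 1.0765916.
Forward (ILS per GBP) = 5.546 × 1.007744 / 1.0765916 = 5.191336.
Invert for GBP per ILS: 1 / 5.191336 = 0.19263.

0.19263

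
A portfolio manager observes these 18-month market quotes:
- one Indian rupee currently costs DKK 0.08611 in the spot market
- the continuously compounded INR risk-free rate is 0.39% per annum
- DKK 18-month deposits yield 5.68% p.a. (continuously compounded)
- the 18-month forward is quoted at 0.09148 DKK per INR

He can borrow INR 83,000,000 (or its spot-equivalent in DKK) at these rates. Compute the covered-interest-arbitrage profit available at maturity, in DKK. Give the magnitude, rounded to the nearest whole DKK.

DKK 145,371

T = 18/12 years.
Keep in INR, deliver into the forward: 83,000,000·1.005867145·0.09148 = DKK 7,637,388.29.
Swap to DKK now, deposit: 83,000,000·0.08611·1.088934832 = DKK 7,782,758.81.
The quoted forward undervalues INR, so borrow INR, convert to DKK at spot, deposit the DKK at 5.68%, and buy INR forward at 0.09148 to cover the loan.
Arbitrage profit = |7,637,388.29 − 7,782,758.81| = DKK 145,371.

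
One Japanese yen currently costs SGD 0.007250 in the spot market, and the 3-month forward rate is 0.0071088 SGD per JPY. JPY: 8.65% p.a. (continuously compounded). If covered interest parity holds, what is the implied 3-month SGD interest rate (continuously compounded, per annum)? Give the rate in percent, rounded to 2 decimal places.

0.78%

T = 3/12 years.
CIP gives F = S · g_SGD/g_JPY, so g_SGD/g_JPY = 0.0071088/0.00725 = 0.9805241.
The JPY side grows by e^(0.0865×3/12) = 1.0218605.
That pins the SGD growth at 1.0019588.
r = ln(1.0019588)/(3/12) = 0.007828 → 0.78%.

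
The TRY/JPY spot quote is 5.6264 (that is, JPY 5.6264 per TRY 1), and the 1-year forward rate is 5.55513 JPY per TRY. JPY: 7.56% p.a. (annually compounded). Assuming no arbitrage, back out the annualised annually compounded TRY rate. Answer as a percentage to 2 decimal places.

8.94%

T = 1 year.
CIP gives F = S · g_JPY/g_TRY, so g_JPY/g_TRY = 5.55513/5.6264 = 0.9873329.
JPY growth factor: (1 + 0.0756)^1 = 1.075600.
That pins the TRY growth at 1.0893995.
Annualise: 1.0893995^(1/1) − 1 = 0.089400 = 8.94%.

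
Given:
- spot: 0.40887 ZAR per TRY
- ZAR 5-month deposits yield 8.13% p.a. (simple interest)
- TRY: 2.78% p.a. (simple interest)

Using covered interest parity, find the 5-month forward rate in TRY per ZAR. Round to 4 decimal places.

T = 5/12 years.
ZAR accumulates by 1 + 0.0813×5/12 = 1.033875.
TRY accumulates by 1 + 0.0278×5/12 = 1.0115833.
So F = 0.40887 × 1.033875 / 1.0115833 = 0.4178800 (ZAR/TRY).
Invert for TRY per ZAR: 1 / 0.4178800 = 2.3930.

2.3930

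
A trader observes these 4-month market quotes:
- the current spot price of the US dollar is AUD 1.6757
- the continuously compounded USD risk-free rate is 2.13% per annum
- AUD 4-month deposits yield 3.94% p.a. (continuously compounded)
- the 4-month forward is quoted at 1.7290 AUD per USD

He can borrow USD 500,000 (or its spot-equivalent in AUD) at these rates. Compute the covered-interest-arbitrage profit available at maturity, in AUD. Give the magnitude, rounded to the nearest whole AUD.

T = 4/12 years.
Invest the USD and cover forward: 500,000 × 1.00712526 × 1.7290 = AUD 870,659.79.
Convert at spot and invest in AUD: 500,000 × 1.6757 × 1.01321995 = AUD 848,926.34.
The quoted forward overvalues USD, so borrow AUD, buy USD at spot, deposit the USD at 2.13%, and sell the proceeds forward at 1.7290.
Profit = 870,659.79 − 848,926.34 = AUD 21,733.

AUD 21,733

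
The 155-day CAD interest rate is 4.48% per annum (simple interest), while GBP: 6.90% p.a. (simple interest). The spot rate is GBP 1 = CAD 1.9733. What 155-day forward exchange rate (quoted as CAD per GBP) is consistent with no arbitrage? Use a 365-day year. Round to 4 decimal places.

T = 155/365 years.
CAD accumulates by 1 + 0.0448×155/365 = 1.0190247.
Growth of 1 GBP over T: 1 + 0.0690×155/365 = 1.0293014.
CIP: F = S · (grow CAD)/(grow GBP) = 1.9733 × 1.0190247/1.0293014 = 1.953598 CAD per GBP.

1.9536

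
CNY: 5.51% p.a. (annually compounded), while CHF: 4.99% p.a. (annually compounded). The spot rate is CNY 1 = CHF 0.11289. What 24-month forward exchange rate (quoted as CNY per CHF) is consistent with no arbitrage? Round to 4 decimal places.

T = 2 years.
Growth of 1 CHF over T: (1 + 0.0499)^2 = 1.102290.
CNY accumulates by (1 + 0.0551)^2 = 1.113236.
Forward (CHF per CNY) = 0.11289 × 1.102290 / 1.113236 = 0.1117800.
Quoted the other way: 1/0.1117800 = 8.9461 CNY per CHF.

8.9461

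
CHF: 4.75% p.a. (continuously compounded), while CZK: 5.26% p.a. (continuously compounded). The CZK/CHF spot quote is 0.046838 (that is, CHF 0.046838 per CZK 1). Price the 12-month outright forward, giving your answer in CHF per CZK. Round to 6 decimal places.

0.046600

T = 1 year.
CHF accumulates by e^(0.0475×1) = 1.0486462.
Growth of 1 CZK over T: e^(0.0526×1) = 1.054008.
So F = 0.046838 × 1.0486462 / 1.054008 = 0.04659973 (CHF/CZK).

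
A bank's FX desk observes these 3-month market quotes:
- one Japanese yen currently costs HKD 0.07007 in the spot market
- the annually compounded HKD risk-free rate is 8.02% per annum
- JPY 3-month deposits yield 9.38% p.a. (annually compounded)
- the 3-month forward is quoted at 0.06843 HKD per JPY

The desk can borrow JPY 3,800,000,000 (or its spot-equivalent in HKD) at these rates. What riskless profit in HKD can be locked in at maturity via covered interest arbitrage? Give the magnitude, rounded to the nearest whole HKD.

T = 3/12 years.
Keep in JPY, deliver into the forward: 3,800,000,000·1.0226675596·0.06843 = HKD 265,928,336.19.
Swap to HKD now, deposit: 3,800,000,000·0.07007·1.0194737393 = HKD 271,451,194.67.
The quoted forward undervalues JPY, so borrow JPY, convert to HKD at spot, deposit the HKD at 8.02%, and buy JPY forward at 0.06843 to cover the loan.
Profit = 271,451,194.67 − 265,928,336.19 = HKD 5,522,858.

HKD 5,522,858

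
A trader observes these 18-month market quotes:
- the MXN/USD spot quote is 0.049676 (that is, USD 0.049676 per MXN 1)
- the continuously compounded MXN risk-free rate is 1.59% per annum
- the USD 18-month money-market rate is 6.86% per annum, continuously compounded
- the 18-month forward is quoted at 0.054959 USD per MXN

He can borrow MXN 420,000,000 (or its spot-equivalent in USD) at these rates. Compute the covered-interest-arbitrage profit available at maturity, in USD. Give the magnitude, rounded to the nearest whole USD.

T = 18/12 years.
Invest the MXN and cover forward: 420,000,000 × 1.0241366859 × 0.054959 = USD 23,639,921.81.
Convert at spot and invest in USD: 420,000,000 × 0.049676 × 1.1083805655 = USD 23,125,163.45.
The quoted forward overvalues MXN, so borrow USD, buy MXN at spot, deposit the MXN at 1.59%, and sell the proceeds forward at 0.054959.
Arbitrage profit = |23,639,921.81 − 23,125,163.45| = USD 514,758.

USD 514,758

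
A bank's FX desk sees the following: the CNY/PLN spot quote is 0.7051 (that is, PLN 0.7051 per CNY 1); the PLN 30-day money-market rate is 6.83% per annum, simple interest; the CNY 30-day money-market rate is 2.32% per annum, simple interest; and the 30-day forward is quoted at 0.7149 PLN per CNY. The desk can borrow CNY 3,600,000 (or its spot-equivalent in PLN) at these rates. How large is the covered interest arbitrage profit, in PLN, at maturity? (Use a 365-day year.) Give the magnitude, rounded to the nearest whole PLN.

T = 30/365 years.
Keep in CNY, deliver into the forward: 3,600,000·1.001906849·0.7149 = PLN 2,578,547.54.
Swap to PLN now, deposit: 3,600,000·0.7051·1.005613699 = PLN 2,552,609.59.
The quoted forward overvalues CNY, so borrow PLN, buy CNY at spot, deposit the CNY at 2.32%, and sell the proceeds forward at 0.7149.
Arbitrage profit = |2,578,547.54 − 2,552,609.59| = PLN 25,938.

PLN 25,938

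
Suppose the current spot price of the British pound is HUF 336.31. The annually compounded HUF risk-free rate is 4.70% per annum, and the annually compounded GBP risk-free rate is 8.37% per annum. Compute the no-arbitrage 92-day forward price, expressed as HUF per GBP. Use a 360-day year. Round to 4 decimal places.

T = 92/360 years.
Growth of 1 HUF over T: (1 + 0.0470)^(92/360) = 1.011806547.
GBP accumulates by (1 + 0.0837)^(92/360) = 1.020754275.
Forward (HUF per GBP) = 336.31 × 1.011806547 / 1.020754275 = 333.361974.

333.3620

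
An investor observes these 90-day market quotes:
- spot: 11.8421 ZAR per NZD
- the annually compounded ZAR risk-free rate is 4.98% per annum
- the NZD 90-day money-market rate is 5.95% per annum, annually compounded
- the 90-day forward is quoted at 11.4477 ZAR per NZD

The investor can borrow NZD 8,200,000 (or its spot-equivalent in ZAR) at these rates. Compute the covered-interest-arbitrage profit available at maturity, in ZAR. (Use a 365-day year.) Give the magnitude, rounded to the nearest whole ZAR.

T = 90/365 years.
Route A — deposit NZD, sell forward: 8,200,000 × 1.0143533739 × 11.4477 = ZAR 95,218,507.57.
Route B — convert at spot, deposit ZAR: 8,200,000 × 11.8421 × 1.0120555698 = ZAR 98,275,878.76.
The quoted forward undervalues NZD, so borrow NZD, convert to ZAR at spot, deposit the ZAR at 4.98%, and buy NZD forward at 11.4477 to cover the loan.
Profit = 98,275,878.76 − 95,218,507.57 = ZAR 3,057,371.

ZAR 3,057,371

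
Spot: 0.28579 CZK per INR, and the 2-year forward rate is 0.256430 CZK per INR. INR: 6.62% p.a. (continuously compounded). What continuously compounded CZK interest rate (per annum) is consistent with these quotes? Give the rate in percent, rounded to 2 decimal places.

T = 2 years.
F/S = 0.25643/0.28579 = 0.8972672 = (growth of CZK) / (growth of INR).
INR growth factor: e^(0.0662×2) = 1.1415649.
So the CZK growth factor = 1.0242887.
r = ln(1.0242887)/2 = 0.011999 → 1.20%.

1.20%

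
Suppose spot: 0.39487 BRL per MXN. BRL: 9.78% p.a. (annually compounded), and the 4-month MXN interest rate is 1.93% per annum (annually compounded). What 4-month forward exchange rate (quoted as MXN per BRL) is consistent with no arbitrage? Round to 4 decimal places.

T = 4/12 years.
BRL growth factor: (1 + 0.0978)^(4/12) = 1.0315915.
Growth of 1 MXN over T: (1 + 0.0193)^(4/12) = 1.0063924.
Forward (BRL per MXN) = 0.39487 × 1.0315915 / 1.0063924 = 0.4047572.
Invert for MXN per BRL: 1 / 0.4047572 = 2.4706.

2.4706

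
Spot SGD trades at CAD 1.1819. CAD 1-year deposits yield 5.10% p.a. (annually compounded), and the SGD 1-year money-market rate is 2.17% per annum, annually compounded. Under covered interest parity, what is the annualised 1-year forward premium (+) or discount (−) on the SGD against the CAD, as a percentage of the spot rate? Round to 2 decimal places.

+2.87%

T = 1 year.
F = S · g_CAD/g_SGD = 1.1819 × 1.051000/1.021700 = 1.2157942.
(F − S)/S ÷ T = (1.2157942 − 1.1819)/1.1819/1 = 0.028678 → 2.87%.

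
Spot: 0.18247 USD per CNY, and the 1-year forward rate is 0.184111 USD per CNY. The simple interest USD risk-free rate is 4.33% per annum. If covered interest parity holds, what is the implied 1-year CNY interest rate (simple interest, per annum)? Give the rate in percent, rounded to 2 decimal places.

T = 1 year.
CIP gives F = S · g_USD/g_CNY, so g_USD/g_CNY = 0.184111/0.18247 = 1.0089933.
USD growth factor: 1 + 0.0433×1 = 1.043300.
Hence g_CNY = 1.0340009.
(1.0340009 − 1)/T = 0.034001, i.e. 3.40%.

3.40%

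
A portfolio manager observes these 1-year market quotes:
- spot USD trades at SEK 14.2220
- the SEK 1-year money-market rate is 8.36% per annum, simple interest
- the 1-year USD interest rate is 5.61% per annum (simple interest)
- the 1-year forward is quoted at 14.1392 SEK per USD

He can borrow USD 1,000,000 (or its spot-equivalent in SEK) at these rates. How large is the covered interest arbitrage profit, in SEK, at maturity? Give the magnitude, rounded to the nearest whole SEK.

SEK 478,550

T = 1 year.
Route A — deposit USD, sell forward: 1,000,000 × 1.056100 × 14.1392 = SEK 14,932,409.12.
Route B — convert at spot, deposit SEK: 1,000,000 × 14.2220 × 1.083600 = SEK 15,410,959.20.
The quoted forward undervalues USD, so borrow USD, convert to SEK at spot, deposit the SEK at 8.36%, and buy USD forward at 14.1392 to cover the loan.
Profit = 15,410,959.20 − 14,932,409.12 = SEK 478,550.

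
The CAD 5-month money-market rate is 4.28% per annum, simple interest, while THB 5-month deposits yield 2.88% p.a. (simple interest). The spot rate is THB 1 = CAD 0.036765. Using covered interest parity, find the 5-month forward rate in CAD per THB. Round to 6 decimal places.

T = 5/12 years.
Growth of 1 CAD over T: 1 + 0.0428×5/12 = 1.0178333.
Growth of 1 THB over T: 1 + 0.0288×5/12 = 1.012000.
Forward (CAD per THB) = 0.036765 × 1.0178333 / 1.012000 = 0.03697692.

0.036977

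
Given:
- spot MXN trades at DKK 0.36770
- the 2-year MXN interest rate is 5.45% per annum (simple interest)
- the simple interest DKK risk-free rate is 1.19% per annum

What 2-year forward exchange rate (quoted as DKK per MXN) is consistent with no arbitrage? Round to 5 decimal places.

T = 2 years.
DKK accumulates by 1 + 0.0119×2 = 1.023800.
Growth of 1 MXN over T: 1 + 0.0545×2 = 1.109000.
Forward (DKK per MXN) = 0.3677 × 1.023800 / 1.109000 = 0.3394511.

0.33945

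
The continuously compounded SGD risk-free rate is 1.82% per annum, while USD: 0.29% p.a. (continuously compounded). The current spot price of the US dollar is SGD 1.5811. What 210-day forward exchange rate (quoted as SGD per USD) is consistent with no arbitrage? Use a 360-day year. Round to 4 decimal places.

T = 210/360 years.
Growth of 1 SGD over T: e^(0.0182×210/360) = 1.0106732.
USD accumulates by e^(0.0029×210/360) = 1.0016931.
CIP: F = S · (grow SGD)/(grow USD) = 1.5811 × 1.0106732/1.0016931 = 1.595274 SGD per USD.

1.5953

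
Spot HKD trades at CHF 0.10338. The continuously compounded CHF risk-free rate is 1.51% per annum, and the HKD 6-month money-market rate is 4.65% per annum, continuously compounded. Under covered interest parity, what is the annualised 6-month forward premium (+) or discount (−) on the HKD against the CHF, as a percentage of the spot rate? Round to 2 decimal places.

T = 6/12 years.
F = S · g_CHF/g_HKD = 0.10338 × 1.0075786/1.0235224 = 0.10176961.
Annualised premium = (F − S)/S × (1/T) = (0.10176961 − 0.10338)/0.10338 ÷ (6/12) = -3.12%.

-3.12%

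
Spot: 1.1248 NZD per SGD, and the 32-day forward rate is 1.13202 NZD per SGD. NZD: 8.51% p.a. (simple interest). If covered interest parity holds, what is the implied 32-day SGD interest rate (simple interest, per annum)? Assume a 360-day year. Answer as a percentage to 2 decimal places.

1.28%

T = 32/360 years.
By CIP, F/S equals the NZD-to-SGD growth ratio: 1.13202/1.1248 = 1.0064189.
NZD growth factor: 1 + 0.0851×32/360 = 1.0075644.
Hence g_SGD = 1.0011382.
(1.0011382 − 1)/T = 0.012805, i.e. 1.28%.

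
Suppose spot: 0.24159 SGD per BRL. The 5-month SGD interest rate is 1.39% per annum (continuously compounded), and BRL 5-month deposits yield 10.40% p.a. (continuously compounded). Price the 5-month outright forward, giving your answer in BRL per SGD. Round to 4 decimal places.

4.2976

T = 5/12 years.
Growth of 1 SGD over T: e^(0.0139×5/12) = 1.0058085.
BRL growth factor: e^(0.1040×5/12) = 1.0442859.
Forward (SGD per BRL) = 0.24159 × 1.0058085 / 1.0442859 = 0.2326885.
Quoted the other way: 1/0.2326885 = 4.2976 BRL per SGD.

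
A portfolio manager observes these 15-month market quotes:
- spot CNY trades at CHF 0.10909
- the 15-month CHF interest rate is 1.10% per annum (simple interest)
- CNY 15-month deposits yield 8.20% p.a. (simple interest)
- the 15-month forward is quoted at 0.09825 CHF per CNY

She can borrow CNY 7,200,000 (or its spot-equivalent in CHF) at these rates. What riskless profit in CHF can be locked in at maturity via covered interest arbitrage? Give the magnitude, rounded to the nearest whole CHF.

T = 15/12 years.
Route A — deposit CNY, sell forward: 7,200,000 × 1.102500 × 0.09825 = CHF 779,908.50.
Route B — convert at spot, deposit CHF: 7,200,000 × 0.10909 × 1.013750 = CHF 796,247.91.
The quoted forward undervalues CNY, so borrow CNY, convert to CHF at spot, deposit the CHF at 1.10%, and buy CNY forward at 0.09825 to cover the loan.
Arbitrage profit = |779,908.50 − 796,247.91| = CHF 16,339.

CHF 16,339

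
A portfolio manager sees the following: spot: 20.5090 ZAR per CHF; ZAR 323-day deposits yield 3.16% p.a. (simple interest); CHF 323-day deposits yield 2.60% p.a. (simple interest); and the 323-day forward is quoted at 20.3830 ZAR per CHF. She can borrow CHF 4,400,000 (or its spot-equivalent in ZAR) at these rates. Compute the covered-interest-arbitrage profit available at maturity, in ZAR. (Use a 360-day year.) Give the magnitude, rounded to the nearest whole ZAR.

ZAR 1,020,737

T = 323/360 years.
Keep in CHF, deliver into the forward: 4,400,000·1.0233277778·20.3830 = ZAR 91,777,356.42.
Swap to ZAR now, deposit: 4,400,000·20.5090·1.0283522222 = ZAR 92,798,093.19.
The quoted forward undervalues CHF, so borrow CHF, convert to ZAR at spot, deposit the ZAR at 3.16%, and buy CHF forward at 20.3830 to cover the loan.
Arbitrage profit = |91,777,356.42 − 92,798,093.19| = ZAR 1,020,737.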